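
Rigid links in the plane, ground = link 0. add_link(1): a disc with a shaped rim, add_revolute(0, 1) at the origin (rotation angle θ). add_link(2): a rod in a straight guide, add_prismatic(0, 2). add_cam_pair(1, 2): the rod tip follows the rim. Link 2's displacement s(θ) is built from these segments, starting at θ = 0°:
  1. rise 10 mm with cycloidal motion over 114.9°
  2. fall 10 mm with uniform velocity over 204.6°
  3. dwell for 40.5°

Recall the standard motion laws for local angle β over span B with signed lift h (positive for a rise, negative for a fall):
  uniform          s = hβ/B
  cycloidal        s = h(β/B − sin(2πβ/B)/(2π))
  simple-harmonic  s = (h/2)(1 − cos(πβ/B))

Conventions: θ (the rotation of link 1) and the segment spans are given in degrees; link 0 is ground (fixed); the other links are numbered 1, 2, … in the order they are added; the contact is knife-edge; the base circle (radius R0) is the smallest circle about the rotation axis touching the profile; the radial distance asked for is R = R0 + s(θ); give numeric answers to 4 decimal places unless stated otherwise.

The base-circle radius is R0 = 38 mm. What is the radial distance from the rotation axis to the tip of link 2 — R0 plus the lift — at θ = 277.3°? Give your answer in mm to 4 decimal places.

segment 1 (0° to 114.9°, cycloidal, h = 10) is passed completely: s = 0.0000 + (10) = 10.0000
θ = 277.3° falls in segment 2 (114.9° to 319.5°, uniform, h = -10): β = 277.3 − 114.9 = 162.4°, B = 204.6°; Δs = -10·162.4/204.6 = -7.9374; s = 10.0000 − 7.9374 = 2.0626
R = R0 + s = 38 + 2.0626 = 40.0626

40.0626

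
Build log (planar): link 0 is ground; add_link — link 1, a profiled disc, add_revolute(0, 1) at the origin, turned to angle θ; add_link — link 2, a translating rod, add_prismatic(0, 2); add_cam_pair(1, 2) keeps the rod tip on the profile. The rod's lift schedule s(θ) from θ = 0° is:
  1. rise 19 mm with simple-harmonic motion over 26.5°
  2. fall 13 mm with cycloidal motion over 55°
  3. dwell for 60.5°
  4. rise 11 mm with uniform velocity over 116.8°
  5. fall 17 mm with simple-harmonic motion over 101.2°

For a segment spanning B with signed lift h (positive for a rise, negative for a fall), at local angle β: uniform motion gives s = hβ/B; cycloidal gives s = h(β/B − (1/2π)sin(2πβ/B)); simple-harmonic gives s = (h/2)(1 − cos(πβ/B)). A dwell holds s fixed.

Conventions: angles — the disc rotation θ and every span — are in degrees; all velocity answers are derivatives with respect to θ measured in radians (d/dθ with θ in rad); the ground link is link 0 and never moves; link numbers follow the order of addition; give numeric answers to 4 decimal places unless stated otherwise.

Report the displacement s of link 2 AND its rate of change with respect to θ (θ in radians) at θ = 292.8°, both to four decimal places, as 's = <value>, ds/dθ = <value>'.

seg 1 [0°–26.5°] simple-harmonic, h=19: full span → s += 19 → s = 19.0000
seg 2 [26.5°–81.5°] cycloidal, h=-13: full span → s += -13 → s = 6.0000
seg 3 [81.5°–142°] dwell: s stays 6.0000
seg 4 [142°–258.8°] uniform, h=11: full span → s += 11 → s = 17.0000
seg 5 [258.8°–360°] simple-harmonic, h=-17: θ=292.8° here. β=34, B=101.2. -17/2·(1 − cos(π·0.3360)) = -4.3111 → s = 12.6889
velocity in seg [258.8°–360°] (simple-harmonic), θ in radians: β = 34° = 0.5934 rad, B = 101.2° = 1.7663 rad; ds/dθ = (πh/(2B)) sin(πβ/B) = (π·(-17)/(2·1.7663)) sin(π·0.3360) = -13.155200 mm/rad

s = 12.6889, ds/dθ = -13.1552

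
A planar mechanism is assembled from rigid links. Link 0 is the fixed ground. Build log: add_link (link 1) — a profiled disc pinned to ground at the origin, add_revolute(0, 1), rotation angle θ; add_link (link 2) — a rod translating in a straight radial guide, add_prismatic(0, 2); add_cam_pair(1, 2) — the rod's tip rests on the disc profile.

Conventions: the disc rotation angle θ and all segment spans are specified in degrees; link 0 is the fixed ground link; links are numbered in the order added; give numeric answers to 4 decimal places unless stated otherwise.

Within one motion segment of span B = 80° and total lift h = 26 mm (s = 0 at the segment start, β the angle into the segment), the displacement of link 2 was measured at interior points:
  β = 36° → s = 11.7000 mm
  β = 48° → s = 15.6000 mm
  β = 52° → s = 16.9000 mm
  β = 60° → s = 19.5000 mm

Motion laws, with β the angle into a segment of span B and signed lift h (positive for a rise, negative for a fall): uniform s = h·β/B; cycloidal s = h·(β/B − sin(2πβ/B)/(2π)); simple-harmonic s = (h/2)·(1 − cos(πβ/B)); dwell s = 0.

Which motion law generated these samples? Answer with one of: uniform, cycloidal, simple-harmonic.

candidates at β/B = r: uniform s = h·r (linear in β); cycloidal s = h·(r − sin(2πr)/(2π)); simple-harmonic s = (h/2)(1 − cos(πr))
β=36°: printed 11.7000 | uniform 11.7000, cycloidal 10.4213, simple-harmonic 10.9664
β=48°: printed 15.6000 | uniform 15.6000, cycloidal 18.0323, simple-harmonic 17.0172
β=52°: printed 16.9000 | uniform 16.9000, cycloidal 20.2477, simple-harmonic 18.9019
β=60°: printed 19.5000 | uniform 19.5000, cycloidal 23.6380, simple-harmonic 22.1924
only one law matches every sample → uniform

uniform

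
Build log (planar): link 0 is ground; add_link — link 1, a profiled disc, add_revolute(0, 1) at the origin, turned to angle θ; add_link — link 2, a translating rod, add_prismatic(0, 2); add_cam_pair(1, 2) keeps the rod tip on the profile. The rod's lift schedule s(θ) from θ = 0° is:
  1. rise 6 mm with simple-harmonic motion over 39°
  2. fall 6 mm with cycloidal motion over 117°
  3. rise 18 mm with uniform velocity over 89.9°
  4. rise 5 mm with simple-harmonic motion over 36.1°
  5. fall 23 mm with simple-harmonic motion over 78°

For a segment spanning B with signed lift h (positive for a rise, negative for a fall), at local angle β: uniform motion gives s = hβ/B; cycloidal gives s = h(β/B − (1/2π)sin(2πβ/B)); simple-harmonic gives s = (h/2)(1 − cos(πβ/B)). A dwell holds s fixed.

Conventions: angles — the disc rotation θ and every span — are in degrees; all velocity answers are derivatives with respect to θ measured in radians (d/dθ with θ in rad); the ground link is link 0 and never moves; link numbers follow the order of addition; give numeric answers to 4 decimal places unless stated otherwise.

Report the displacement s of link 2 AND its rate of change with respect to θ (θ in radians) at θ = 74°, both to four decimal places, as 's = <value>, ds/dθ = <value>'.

seg 1 [0°–39°] simple-harmonic, h=6: full span → s += 6 → s = 6.0000
seg 2 [39°–156°] cycloidal, h=-6: θ=74° here. β=35, B=117. -6·(0.2991 − sin(2π·0.2991)/(2π)) = -0.8851 → s = 5.1149
velocity in seg [39°–156°] (cycloidal), θ in radians: β = 35° = 0.6109 rad, B = 117° = 2.0420 rad; ds/dθ = (h/B)(1 − cos(2πβ/B)) = ((-6)/2.0420)(1 − cos(2π·0.2991)) = -3.831193 mm/rad

s = 5.1149, ds/dθ = -3.8312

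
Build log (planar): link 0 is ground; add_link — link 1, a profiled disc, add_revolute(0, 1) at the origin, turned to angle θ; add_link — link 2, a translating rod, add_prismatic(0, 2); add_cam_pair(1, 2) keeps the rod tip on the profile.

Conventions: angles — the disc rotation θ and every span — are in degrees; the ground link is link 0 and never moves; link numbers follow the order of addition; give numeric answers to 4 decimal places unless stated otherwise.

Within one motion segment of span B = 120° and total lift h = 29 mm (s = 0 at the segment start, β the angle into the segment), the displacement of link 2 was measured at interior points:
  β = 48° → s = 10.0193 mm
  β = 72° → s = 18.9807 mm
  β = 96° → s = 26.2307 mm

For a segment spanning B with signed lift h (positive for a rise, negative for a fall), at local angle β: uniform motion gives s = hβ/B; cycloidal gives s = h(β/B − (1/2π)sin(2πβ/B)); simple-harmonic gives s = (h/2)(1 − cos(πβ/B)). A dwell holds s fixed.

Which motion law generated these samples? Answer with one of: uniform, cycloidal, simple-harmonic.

candidates at β/B = r: uniform s = h·r (linear in β); cycloidal s = h·(r − sin(2πr)/(2π)); simple-harmonic s = (h/2)(1 − cos(πr))
β=48°: printed 10.0193 | uniform 11.6000, cycloidal 8.8871, simple-harmonic 10.0193
β=72°: printed 18.9807 | uniform 17.4000, cycloidal 20.1129, simple-harmonic 18.9807
β=96°: printed 26.2307 | uniform 23.2000, cycloidal 27.5896, simple-harmonic 26.2307
only one law matches every sample → simple-harmonic

simple-harmonic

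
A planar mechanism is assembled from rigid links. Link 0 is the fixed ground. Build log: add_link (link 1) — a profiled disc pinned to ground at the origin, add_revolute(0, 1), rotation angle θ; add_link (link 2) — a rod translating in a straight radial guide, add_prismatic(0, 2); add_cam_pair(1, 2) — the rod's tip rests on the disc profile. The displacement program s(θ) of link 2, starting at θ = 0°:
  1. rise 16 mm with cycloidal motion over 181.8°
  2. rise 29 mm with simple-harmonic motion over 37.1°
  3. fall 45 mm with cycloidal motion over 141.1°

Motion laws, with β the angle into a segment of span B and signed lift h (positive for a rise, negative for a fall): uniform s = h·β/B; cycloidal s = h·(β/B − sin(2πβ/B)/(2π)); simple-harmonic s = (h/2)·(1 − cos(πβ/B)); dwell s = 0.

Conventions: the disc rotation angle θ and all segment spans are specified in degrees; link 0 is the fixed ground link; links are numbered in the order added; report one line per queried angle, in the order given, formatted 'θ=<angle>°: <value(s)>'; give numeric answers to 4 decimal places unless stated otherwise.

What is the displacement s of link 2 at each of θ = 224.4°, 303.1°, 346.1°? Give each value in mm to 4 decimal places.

seg 1 [0°–181.8°] cycloidal, h=16: full span → s += 16 → s = 16.0000
seg 2 [181.8°–218.9°] simple-harmonic, h=29: full span → s += 29 → s = 45.0000
seg 3 [218.9°–360°] cycloidal, h=-45: θ=224.4° here. β=5.5, B=141.1. -45·(0.0390 − sin(2π·0.0390)/(2π)) = -0.0175 → s = 44.9825
seg 3 [218.9°–360°] cycloidal, h=-45: θ=303.1° here. β=84.2, B=141.1. -45·(0.5967 − sin(2π·0.5967)/(2π)) = -30.9434 → s = 14.0566
seg 3 [218.9°–360°] cycloidal, h=-45: θ=346.1° here. β=127.2, B=141.1. -45·(0.9015 − sin(2π·0.9015)/(2π)) = -44.7223 → s = 0.2777

θ=224.4°: 44.9825
θ=303.1°: 14.0566
θ=346.1°: 0.2777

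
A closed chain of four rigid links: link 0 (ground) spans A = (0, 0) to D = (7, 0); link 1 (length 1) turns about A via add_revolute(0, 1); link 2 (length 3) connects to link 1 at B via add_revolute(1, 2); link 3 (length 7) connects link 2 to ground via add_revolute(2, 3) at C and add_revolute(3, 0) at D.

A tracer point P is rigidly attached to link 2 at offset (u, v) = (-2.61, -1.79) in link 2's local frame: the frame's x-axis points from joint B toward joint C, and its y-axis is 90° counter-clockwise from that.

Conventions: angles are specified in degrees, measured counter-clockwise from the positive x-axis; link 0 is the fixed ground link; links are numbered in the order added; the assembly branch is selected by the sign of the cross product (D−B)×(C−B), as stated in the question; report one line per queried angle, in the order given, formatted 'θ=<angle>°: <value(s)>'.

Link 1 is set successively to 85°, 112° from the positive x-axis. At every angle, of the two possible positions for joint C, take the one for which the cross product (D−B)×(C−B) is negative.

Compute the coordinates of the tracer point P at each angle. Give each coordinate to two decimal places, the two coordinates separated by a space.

A=(0,0), D=(7.00,0)
θ=85°: B = A + 1.00·(cos85°, sin85°) = (0.0872, 0.9962)
θ=85°: |BD| = 6.9843
θ=85°: circle(B,3.00) ∩ circle(D,7.00): a=0.6285, h=2.9334
θ=85°:   candidates: C₊=(1.1277,3.8100) cross=20.488; C₋=(0.2909,-1.9969) cross=-20.488
θ=85°:   branch - wants cross < 0 → take C=(0.2909,-1.9969) (cross=-20.488)
θ=85°: ex = (C−B)/|BC| = (0.0679,-0.9977); ey = (0.9977,0.0679)
θ=85°: P = B + -2.61·ex + -1.79·ey = (-1.8759,3.4786)
θ=112°: B = A + 1.00·(cos112°, sin112°) = (-0.3746, 0.9272)
θ=112°: |BD| = 7.4327
θ=112°: circle(B,3.00) ∩ circle(D,7.00): a=1.0255, h=2.8193
θ=112°:   candidates: C₊=(0.9946,3.5965) cross=20.955; C₋=(0.2912,-1.9980) cross=-20.955
θ=112°:   branch - wants cross < 0 → take C=(0.2912,-1.9980) (cross=-20.955)
θ=112°: ex = (C−B)/|BC| = (0.2219,-0.9751); ey = (0.9751,0.2219)
θ=112°: P = B + -2.61·ex + -1.79·ey = (-2.6992,3.0748)

θ=85°: -1.88 3.48
θ=112°: -2.70 3.07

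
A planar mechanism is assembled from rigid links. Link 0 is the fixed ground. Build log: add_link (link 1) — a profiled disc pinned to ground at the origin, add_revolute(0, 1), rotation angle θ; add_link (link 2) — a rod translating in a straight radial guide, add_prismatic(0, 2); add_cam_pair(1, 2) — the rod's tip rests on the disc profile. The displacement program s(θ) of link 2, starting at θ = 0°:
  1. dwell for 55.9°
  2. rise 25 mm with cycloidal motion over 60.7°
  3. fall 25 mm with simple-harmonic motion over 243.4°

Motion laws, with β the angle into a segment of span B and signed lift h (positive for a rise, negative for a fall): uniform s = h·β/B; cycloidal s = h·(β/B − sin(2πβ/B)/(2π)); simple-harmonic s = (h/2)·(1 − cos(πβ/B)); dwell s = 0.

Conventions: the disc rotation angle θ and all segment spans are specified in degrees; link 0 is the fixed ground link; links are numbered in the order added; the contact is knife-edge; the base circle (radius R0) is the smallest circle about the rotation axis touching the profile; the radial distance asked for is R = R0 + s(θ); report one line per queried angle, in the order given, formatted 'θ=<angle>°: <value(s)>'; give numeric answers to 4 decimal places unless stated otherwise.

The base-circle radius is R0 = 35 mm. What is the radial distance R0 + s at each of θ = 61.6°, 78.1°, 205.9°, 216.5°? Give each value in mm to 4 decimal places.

seg 1 [0°–55.9°] dwell: s stays 0.0000
seg 2 [55.9°–116.6°] cycloidal, h=25: θ=61.6° here. β=5.7, B=60.7. 25·(0.0939 − sin(2π·0.0939)/(2π)) = 0.1339 → s = 0.1339
seg 2 [55.9°–116.6°] cycloidal, h=25: θ=78.1° here. β=22.2, B=60.7. 25·(0.3657 − sin(2π·0.3657)/(2π)) = 6.1709 → s = 6.1709
seg 2 [55.9°–116.6°] cycloidal, h=25: full span → s += 25 → s = 25.0000
seg 3 [116.6°–360°] simple-harmonic, h=-25: θ=205.9° here. β=89.3, B=243.4. -25/2·(1 − cos(π·0.3669)) = -7.4237 → s = 17.5763
seg 3 [116.6°–360°] simple-harmonic, h=-25: θ=216.5° here. β=99.9, B=243.4. -25/2·(1 − cos(π·0.4104)) = -9.0290 → s = 15.9710
θ=61.6°: R = R0 + s = 35 + 0.1339 = 35.1339
θ=78.1°: R = R0 + s = 35 + 6.1709 = 41.1709
θ=205.9°: R = R0 + s = 35 + 17.5763 = 52.5763
θ=216.5°: R = R0 + s = 35 + 15.9710 = 50.9710

θ=61.6°: 35.1339
θ=78.1°: 41.1709
θ=205.9°: 52.5763
θ=216.5°: 50.9710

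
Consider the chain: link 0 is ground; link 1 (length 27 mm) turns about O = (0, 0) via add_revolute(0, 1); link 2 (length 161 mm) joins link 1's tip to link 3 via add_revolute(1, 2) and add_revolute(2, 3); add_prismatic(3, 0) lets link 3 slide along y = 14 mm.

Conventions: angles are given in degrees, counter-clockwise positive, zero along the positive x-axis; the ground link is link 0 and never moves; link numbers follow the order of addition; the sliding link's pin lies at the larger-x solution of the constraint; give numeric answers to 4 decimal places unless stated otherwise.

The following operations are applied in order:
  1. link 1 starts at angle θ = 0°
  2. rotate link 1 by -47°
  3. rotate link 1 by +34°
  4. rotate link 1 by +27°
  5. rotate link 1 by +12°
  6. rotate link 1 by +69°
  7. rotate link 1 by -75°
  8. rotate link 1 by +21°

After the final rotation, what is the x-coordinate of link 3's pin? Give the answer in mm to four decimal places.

geometry: r = 27 mm, L = 161 mm, e = 14 mm; θ starts at 0°
rotate link 1 by -47°: θ ← 0° -47° = -47°
rotate link 1 by +34°: θ ← -47° +34° = -13°
rotate link 1 by +27°: θ ← -13° +27° = 14°
rotate link 1 by +12°: θ ← 14° +12° = 26°
rotate link 1 by +69°: θ ← 26° +69° = 95°
rotate link 1 by -75°: θ ← 95° -75° = 20°
rotate link 1 by +21°: θ ← 20° +21° = 41°
crank pin P = (r cos θ, r sin θ) = (20.377159, 17.713594)
h = r sin θ − e = 17.713594 − 14 = 3.713594
x = r cos θ + √(L² − h²) = 20.377159 + 160.957166 = 181.334324

181.3343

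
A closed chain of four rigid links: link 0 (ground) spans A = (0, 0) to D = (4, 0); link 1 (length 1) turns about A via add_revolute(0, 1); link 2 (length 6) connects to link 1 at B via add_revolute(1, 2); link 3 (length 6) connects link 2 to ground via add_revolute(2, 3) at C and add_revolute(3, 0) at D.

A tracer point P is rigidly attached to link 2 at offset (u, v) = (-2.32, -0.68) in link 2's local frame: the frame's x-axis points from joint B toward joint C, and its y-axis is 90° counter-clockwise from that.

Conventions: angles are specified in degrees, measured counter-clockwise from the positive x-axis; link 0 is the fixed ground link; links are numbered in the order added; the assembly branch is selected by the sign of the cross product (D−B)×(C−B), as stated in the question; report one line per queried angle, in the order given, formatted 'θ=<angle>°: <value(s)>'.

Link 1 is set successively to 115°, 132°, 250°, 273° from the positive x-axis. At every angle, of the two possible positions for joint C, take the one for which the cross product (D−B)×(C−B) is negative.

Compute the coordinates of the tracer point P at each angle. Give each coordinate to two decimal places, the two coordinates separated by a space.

A=(0,0), D=(4.00,0)
θ=115°: B = A + 1.00·(cos115°, sin115°) = (-0.4226, 0.9063)
θ=115°: |BD| = 4.5145
θ=115°: circle(B,6.00) ∩ circle(D,6.00): a=2.2573, h=5.5592
θ=115°:   candidates: C₊=(2.9047,5.8992) cross=25.097; C₋=(0.6727,-4.9929) cross=-25.097
θ=115°:   branch - wants cross < 0 → take C=(0.6727,-4.9929) (cross=-25.097)
θ=115°: ex = (C−B)/|BC| = (0.1825,-0.9832); ey = (0.9832,0.1825)
θ=115°: P = B + -2.32·ex + -0.68·ey = (-1.5147,3.0632)
θ=132°: B = A + 1.00·(cos132°, sin132°) = (-0.6691, 0.7431)
θ=132°: |BD| = 4.7279
θ=132°: circle(B,6.00) ∩ circle(D,6.00): a=2.3640, h=5.5147
θ=132°:   candidates: C₊=(2.5322,5.8177) cross=26.073; C₋=(0.7986,-5.0746) cross=-26.073
θ=132°:   branch - wants cross < 0 → take C=(0.7986,-5.0746) (cross=-26.073)
θ=132°: ex = (C−B)/|BC| = (0.2446,-0.9696); ey = (0.9696,0.2446)
θ=132°: P = B + -2.32·ex + -0.68·ey = (-1.8960,2.8263)
θ=250°: B = A + 1.00·(cos250°, sin250°) = (-0.3420, -0.9397)
θ=250°: |BD| = 4.4425
θ=250°: circle(B,6.00) ∩ circle(D,6.00): a=2.2213, h=5.5737
θ=250°:   candidates: C₊=(0.6500,4.9777) cross=24.761; C₋=(3.0079,-5.9174) cross=-24.761
θ=250°:   branch - wants cross < 0 → take C=(3.0079,-5.9174) (cross=-24.761)
θ=250°: ex = (C−B)/|BC| = (0.5583,-0.8296); ey = (0.8296,0.5583)
θ=250°: P = B + -2.32·ex + -0.68·ey = (-2.2015,0.6054)
θ=273°: B = A + 1.00·(cos273°, sin273°) = (0.0523, -0.9986)
θ=273°: |BD| = 4.0720
θ=273°: circle(B,6.00) ∩ circle(D,6.00): a=2.0360, h=5.6440
θ=273°:   candidates: C₊=(0.6420,4.9723) cross=22.982; C₋=(3.4103,-5.9710) cross=-22.982
θ=273°:   branch - wants cross < 0 → take C=(3.4103,-5.9710) (cross=-22.982)
θ=273°: ex = (C−B)/|BC| = (0.5597,-0.8287); ey = (0.8287,0.5597)
θ=273°: P = B + -2.32·ex + -0.68·ey = (-1.8096,0.5434)

θ=115°: -1.51 3.06
θ=132°: -1.90 2.83
θ=250°: -2.20 0.61
θ=273°: -1.81 0.54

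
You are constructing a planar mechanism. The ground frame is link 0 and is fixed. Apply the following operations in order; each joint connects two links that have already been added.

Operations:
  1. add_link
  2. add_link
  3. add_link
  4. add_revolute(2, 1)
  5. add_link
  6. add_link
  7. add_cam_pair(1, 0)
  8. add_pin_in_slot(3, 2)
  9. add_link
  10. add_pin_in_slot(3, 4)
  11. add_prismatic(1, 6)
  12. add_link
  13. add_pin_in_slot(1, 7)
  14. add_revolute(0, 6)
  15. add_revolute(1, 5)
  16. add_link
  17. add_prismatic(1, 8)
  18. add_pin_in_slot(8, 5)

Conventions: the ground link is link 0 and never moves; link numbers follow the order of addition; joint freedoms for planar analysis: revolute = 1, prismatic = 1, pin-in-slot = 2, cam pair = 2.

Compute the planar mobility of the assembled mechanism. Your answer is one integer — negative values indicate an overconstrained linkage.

link 0 = ground. State L|J1|J2 = 1|0|0
+link1  2|0|0
+link2  3|0|0
+link3  4|0|0
R(2,1) f=1→J1  4|1|0
+link4  5|1|0
+link5  6|1|0
C(1,0) f=2→J2  6|1|1
PS(3,2) f=2→J2  6|1|2
+link6  7|1|2
PS(3,4) f=2→J2  7|1|3
P(1,6) f=1→J1  7|2|3
+link7  8|2|3
PS(1,7) f=2→J2  8|2|4
R(0,6) f=1→J1  8|3|4
R(1,5) f=1→J1  8|4|4
+link8  9|4|4
P(1,8) f=1→J1  9|5|4
PS(8,5) f=2→J2  9|5|5
M = 3(9−1)−2·5−5 = 24−10−5 = 9

M = 9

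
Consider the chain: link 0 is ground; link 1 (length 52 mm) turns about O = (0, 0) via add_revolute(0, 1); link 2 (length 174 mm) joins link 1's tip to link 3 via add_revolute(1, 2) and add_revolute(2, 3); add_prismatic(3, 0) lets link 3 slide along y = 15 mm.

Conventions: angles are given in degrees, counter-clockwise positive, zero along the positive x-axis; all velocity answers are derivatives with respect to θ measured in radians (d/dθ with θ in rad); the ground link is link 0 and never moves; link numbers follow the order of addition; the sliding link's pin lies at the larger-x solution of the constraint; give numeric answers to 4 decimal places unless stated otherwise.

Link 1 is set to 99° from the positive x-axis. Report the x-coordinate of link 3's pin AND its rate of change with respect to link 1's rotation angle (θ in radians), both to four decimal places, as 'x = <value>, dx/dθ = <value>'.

geometry: r = 52 mm, L = 174 mm, e = 15 mm
crank pin P = (r cos θ, r sin θ) = (-8.134592, 51.359794)
h = r sin θ − e = 51.359794 − 15 = 36.359794
x = r cos θ + √(L² − h²) = -8.134592 + 170.158648 = 162.024056
dx/dθ = −r sin θ − h·r cos θ/√(L² − h²) (θ in radians; h = 36.359794) = -49.621580

x = 162.0241, dx/dθ = -49.6216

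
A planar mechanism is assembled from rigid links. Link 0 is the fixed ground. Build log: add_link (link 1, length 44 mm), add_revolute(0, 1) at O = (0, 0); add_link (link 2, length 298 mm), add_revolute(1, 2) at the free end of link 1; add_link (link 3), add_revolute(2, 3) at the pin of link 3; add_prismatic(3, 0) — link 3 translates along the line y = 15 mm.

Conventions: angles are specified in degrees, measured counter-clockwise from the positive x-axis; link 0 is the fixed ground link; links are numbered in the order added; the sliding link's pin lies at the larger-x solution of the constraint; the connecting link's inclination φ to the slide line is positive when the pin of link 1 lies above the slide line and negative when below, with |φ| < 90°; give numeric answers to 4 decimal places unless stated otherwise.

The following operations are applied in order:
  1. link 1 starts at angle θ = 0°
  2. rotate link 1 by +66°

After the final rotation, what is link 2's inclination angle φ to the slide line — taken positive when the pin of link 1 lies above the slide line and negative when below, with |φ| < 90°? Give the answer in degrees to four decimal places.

geometry: r = 44 mm, L = 298 mm, e = 15 mm; θ starts at 0°
rotate link 1 by +66°: θ ← 0° +66° = 66°
h = r sin θ − e = 40.196000 − 15 = 25.196000
sin φ = h / L = 25.196000 / 298 = 0.08455034
φ = arcsin(0.08455034) = 4.850168°

4.8502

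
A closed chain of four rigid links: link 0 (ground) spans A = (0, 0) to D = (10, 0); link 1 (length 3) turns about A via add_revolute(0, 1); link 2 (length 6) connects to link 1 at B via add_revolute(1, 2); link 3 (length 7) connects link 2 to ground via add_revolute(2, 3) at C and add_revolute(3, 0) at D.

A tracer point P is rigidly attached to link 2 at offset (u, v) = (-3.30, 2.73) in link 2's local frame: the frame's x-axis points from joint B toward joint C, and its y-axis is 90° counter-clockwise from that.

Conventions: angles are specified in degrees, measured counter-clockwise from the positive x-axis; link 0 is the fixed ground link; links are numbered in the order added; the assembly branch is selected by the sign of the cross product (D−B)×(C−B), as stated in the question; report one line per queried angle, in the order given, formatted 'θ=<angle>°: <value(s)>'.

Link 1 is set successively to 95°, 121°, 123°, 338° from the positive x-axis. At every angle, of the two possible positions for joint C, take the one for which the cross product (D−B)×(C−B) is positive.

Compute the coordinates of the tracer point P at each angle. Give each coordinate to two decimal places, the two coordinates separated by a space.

A=(0,0), D=(10.00,0)
θ=95°: B = A + 3.00·(cos95°, sin95°) = (-0.2615, 2.9886)
θ=95°: |BD| = 10.6878
θ=95°: circle(B,6.00) ∩ circle(D,7.00): a=4.7357, h=3.6841
θ=95°:   candidates: C₊=(5.3155,5.2015) cross=39.375; C₋=(3.2552,-1.8728) cross=-39.375
θ=95°:   branch + wants cross > 0 → take C=(5.3155,5.2015) (cross=39.375)
θ=95°: ex = (C−B)/|BC| = (0.9295,0.3688); ey = (-0.3688,0.9295)
θ=95°: P = B + -3.30·ex + 2.73·ey = (-4.3357,4.3090)
θ=121°: B = A + 3.00·(cos121°, sin121°) = (-1.5451, 2.5715)
θ=121°: |BD| = 11.8280
θ=121°: circle(B,6.00) ∩ circle(D,7.00): a=5.3645, h=2.6875
θ=121°:   candidates: C₊=(4.2753,4.0284) cross=31.787; C₋=(3.1068,-1.2180) cross=-31.787
θ=121°:   branch + wants cross > 0 → take C=(4.2753,4.0284) (cross=31.787)
θ=121°: ex = (C−B)/|BC| = (0.9701,0.2428); ey = (-0.2428,0.9701)
θ=121°: P = B + -3.30·ex + 2.73·ey = (-5.4092,4.4185)
θ=123°: B = A + 3.00·(cos123°, sin123°) = (-1.6339, 2.5160)
θ=123°: |BD| = 11.9029
θ=123°: circle(B,6.00) ∩ circle(D,7.00): a=5.4053, h=2.6043
θ=123°:   candidates: C₊=(4.1998,3.9189) cross=30.998; C₋=(3.0988,-1.1720) cross=-30.998
θ=123°:   branch + wants cross > 0 → take C=(4.1998,3.9189) (cross=30.998)
θ=123°: ex = (C−B)/|BC| = (0.9723,0.2338); ey = (-0.2338,0.9723)
θ=123°: P = B + -3.30·ex + 2.73·ey = (-5.4807,4.3988)
θ=338°: B = A + 3.00·(cos338°, sin338°) = (2.7816, -1.1238)
θ=338°: |BD| = 7.3054
θ=338°: circle(B,6.00) ∩ circle(D,7.00): a=2.7630, h=5.3260
θ=338°:   candidates: C₊=(4.6923,4.5638) cross=38.908; C₋=(6.3309,-5.9614) cross=-38.908
θ=338°:   branch + wants cross > 0 → take C=(4.6923,4.5638) (cross=38.908)
θ=338°: ex = (C−B)/|BC| = (0.3185,0.9479); ey = (-0.9479,0.3185)
θ=338°: P = B + -3.30·ex + 2.73·ey = (-0.8572,-3.3826)

θ=95°: -4.34 4.31
θ=121°: -5.41 4.42
θ=123°: -5.48 4.40
θ=338°: -0.86 -3.38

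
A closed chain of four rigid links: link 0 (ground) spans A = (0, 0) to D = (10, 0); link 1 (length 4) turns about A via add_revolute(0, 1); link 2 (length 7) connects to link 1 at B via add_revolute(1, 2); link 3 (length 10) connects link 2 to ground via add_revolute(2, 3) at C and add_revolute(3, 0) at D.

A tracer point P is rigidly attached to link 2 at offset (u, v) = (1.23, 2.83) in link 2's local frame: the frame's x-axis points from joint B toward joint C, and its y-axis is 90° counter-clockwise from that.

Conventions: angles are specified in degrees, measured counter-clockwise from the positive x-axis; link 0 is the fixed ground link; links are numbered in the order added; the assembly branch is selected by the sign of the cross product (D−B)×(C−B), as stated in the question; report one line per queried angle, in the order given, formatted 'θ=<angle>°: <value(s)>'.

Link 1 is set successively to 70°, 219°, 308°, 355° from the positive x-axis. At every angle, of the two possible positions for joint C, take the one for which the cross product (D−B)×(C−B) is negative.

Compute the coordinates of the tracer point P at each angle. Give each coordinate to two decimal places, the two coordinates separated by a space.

A=(0,0), D=(10.00,0)
θ=70°: B = A + 4.00·(cos70°, sin70°) = (1.3681, 3.7588)
θ=70°: |BD| = 9.4148
θ=70°: circle(B,7.00) ∩ circle(D,10.00): a=1.9989, h=6.7085
θ=70°:   candidates: C₊=(5.8791,9.1114) cross=63.159; C₋=(0.5224,-3.1900) cross=-63.159
θ=70°:   branch - wants cross < 0 → take C=(0.5224,-3.1900) (cross=-63.159)
θ=70°: ex = (C−B)/|BC| = (-0.1208,-0.9927); ey = (0.9927,-0.1208)
θ=70°: P = B + 1.23·ex + 2.83·ey = (4.0288,2.1959)
θ=219°: B = A + 4.00·(cos219°, sin219°) = (-3.1086, -2.5173)
θ=219°: |BD| = 13.3481
θ=219°: circle(B,7.00) ∩ circle(D,10.00): a=4.7637, h=5.1291
θ=219°:   candidates: C₊=(0.6023,3.4181) cross=68.464; C₋=(2.5369,-6.6560) cross=-68.464
θ=219°:   branch - wants cross < 0 → take C=(2.5369,-6.6560) (cross=-68.464)
θ=219°: ex = (C−B)/|BC| = (0.8065,-0.5912); ey = (0.5912,0.8065)
θ=219°: P = B + 1.23·ex + 2.83·ey = (-0.4434,-0.9621)
θ=308°: B = A + 4.00·(cos308°, sin308°) = (2.4626, -3.1520)
θ=308°: |BD| = 8.1699
θ=308°: circle(B,7.00) ∩ circle(D,10.00): a=0.9637, h=6.9333
θ=308°:   candidates: C₊=(0.6768,3.6163) cross=56.645; C₋=(6.0267,-9.1768) cross=-56.645
θ=308°:   branch - wants cross < 0 → take C=(6.0267,-9.1768) (cross=-56.645)
θ=308°: ex = (C−B)/|BC| = (0.5092,-0.8607); ey = (0.8607,0.5092)
θ=308°: P = B + 1.23·ex + 2.83·ey = (5.5246,-2.7698)
θ=355°: B = A + 4.00·(cos355°, sin355°) = (3.9848, -0.3486)
θ=355°: |BD| = 6.0253
θ=355°: circle(B,7.00) ∩ circle(D,10.00): a=-1.2195, h=6.8930
θ=355°:   candidates: C₊=(2.3685,6.4622) cross=41.532; C₋=(3.1662,-7.3006) cross=-41.532
θ=355°:   branch - wants cross < 0 → take C=(3.1662,-7.3006) (cross=-41.532)
θ=355°: ex = (C−B)/|BC| = (-0.1169,-0.9931); ey = (0.9931,-0.1169)
θ=355°: P = B + 1.23·ex + 2.83·ey = (6.6515,-1.9011)

θ=70°: 4.03 2.20
θ=219°: -0.44 -0.96
θ=308°: 5.52 -2.77
θ=355°: 6.65 -1.90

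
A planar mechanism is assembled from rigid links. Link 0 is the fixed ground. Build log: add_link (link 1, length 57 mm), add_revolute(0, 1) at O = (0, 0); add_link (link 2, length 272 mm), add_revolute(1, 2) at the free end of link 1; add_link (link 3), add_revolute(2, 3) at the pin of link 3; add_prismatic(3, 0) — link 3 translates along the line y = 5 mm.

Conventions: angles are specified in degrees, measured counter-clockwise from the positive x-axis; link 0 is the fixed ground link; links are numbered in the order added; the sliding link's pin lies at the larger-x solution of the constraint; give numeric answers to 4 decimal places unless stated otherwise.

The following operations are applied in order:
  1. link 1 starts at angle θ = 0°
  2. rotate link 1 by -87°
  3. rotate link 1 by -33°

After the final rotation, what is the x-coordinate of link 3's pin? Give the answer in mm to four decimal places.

geometry: r = 57 mm, L = 272 mm, e = 5 mm; θ starts at 0°
rotate link 1 by -87°: θ ← 0° -87° = -87°
rotate link 1 by -33°: θ ← -87° -33° = -120°
crank pin P = (r cos θ, r sin θ) = (-28.500000, -49.363448)
h = r sin θ − e = -49.363448 − 5 = -54.363448
x = r cos θ + √(L² − h²) = -28.500000 + 266.511943 = 238.011943

238.0119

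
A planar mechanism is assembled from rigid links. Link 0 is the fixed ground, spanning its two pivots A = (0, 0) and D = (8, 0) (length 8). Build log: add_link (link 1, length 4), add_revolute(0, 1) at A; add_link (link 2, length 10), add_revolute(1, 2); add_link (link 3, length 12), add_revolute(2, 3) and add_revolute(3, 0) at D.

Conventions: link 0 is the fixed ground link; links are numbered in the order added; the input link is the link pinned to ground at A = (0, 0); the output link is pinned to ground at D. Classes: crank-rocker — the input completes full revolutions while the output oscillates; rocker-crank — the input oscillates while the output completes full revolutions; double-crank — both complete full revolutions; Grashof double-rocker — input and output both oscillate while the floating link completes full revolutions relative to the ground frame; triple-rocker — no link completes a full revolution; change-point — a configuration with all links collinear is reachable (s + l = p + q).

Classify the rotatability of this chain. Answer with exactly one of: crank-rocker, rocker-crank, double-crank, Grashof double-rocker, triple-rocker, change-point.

lengths: ground=8, input=4, coupler=10, output=12
sorted: s=4 (shortest), l=12 (longest), p+q=18
s + l = 16 vs p + q = 18
s + l < p + q (Grashof) with shortest = input link → crank-rocker

crank-rocker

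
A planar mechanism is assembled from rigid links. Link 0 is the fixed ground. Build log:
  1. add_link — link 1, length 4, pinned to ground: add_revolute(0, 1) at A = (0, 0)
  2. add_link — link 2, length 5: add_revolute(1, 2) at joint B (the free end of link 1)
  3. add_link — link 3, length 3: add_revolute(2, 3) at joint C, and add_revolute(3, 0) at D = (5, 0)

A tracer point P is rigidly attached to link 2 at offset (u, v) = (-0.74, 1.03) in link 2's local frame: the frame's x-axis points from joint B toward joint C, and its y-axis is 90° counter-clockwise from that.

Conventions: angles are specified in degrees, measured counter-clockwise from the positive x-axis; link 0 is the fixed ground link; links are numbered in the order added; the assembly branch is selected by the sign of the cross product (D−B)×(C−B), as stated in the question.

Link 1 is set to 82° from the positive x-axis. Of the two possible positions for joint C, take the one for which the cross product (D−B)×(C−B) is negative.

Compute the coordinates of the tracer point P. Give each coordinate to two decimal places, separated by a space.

A=(0,0), D=(5.00,0)
B = A + 4.00·(cos82°, sin82°) = (0.5567, 3.9611)
|BD| = 5.9526
circle(B,5.00) ∩ circle(D,3.00): a=4.3202, h=2.5170
  candidates: C₊=(5.4565,2.9651) cross=14.983; C₋=(2.1066,-0.7926) cross=-14.983
  branch - wants cross < 0 → take C=(2.1066,-0.7926) (cross=-14.983)
ex = (C−B)/|BC| = (0.3100,-0.9507); ey = (0.9507,0.3100)
P = B + -0.74·ex + 1.03·ey = (1.3066,4.9839)

1.31 4.98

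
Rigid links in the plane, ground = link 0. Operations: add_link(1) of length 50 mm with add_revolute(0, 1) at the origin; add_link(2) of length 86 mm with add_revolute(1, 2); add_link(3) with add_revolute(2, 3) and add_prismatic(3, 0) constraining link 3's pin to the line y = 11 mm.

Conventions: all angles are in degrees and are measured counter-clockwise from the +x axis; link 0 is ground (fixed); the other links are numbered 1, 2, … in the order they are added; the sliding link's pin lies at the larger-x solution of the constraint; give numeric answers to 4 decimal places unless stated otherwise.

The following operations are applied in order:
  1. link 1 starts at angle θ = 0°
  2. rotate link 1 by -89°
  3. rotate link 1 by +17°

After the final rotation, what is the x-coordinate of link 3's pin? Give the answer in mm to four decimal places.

geometry: r = 50 mm, L = 86 mm, e = 11 mm; θ starts at 0°
rotate link 1 by -89°: θ ← 0° -89° = -89°
rotate link 1 by +17°: θ ← -89° +17° = -72°
crank pin P = (r cos θ, r sin θ) = (15.450850, -47.552826)
h = r sin θ − e = -47.552826 − 11 = -58.552826
x = r cos θ + √(L² − h²) = 15.450850 + 62.988623 = 78.439472

78.4395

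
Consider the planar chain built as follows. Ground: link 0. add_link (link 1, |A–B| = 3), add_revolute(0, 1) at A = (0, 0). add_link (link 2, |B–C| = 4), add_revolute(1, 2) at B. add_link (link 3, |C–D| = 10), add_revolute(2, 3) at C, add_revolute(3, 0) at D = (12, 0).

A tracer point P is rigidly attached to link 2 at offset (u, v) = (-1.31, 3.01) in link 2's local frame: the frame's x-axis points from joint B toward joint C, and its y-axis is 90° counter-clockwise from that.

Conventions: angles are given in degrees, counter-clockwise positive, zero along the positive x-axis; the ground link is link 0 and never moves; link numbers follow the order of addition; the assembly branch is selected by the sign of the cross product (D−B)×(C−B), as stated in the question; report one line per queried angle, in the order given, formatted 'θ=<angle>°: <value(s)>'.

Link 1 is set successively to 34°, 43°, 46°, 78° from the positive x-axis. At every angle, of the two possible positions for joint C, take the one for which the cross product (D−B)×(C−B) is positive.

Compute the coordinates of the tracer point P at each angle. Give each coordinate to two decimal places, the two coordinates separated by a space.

A=(0,0), D=(12.00,0)
θ=34°: B = A + 3.00·(cos34°, sin34°) = (2.4871, 1.6776)
θ=34°: |BD| = 9.6597
θ=34°: circle(B,4.00) ∩ circle(D,10.00): a=0.4819, h=3.9709
θ=34°:   candidates: C₊=(3.6513,5.5044) cross=38.357; C₋=(2.2720,-2.3166) cross=-38.357
θ=34°:   branch + wants cross > 0 → take C=(3.6513,5.5044) (cross=38.357)
θ=34°: ex = (C−B)/|BC| = (0.2910,0.9567); ey = (-0.9567,0.2910)
θ=34°: P = B + -1.31·ex + 3.01·ey = (-0.7738,1.3003)
θ=43°: B = A + 3.00·(cos43°, sin43°) = (2.1941, 2.0460)
θ=43°: |BD| = 10.0171
θ=43°: circle(B,4.00) ∩ circle(D,10.00): a=0.8157, h=3.9159
θ=43°:   candidates: C₊=(3.7924,5.7128) cross=39.226; C₋=(2.1928,-1.9540) cross=-39.226
θ=43°:   branch + wants cross > 0 → take C=(3.7924,5.7128) (cross=39.226)
θ=43°: ex = (C−B)/|BC| = (0.3996,0.9167); ey = (-0.9167,0.3996)
θ=43°: P = B + -1.31·ex + 3.01·ey = (-1.0887,2.0479)
θ=46°: B = A + 3.00·(cos46°, sin46°) = (2.0840, 2.1580)
θ=46°: |BD| = 10.1481
θ=46°: circle(B,4.00) ∩ circle(D,10.00): a=0.9354, h=3.8891
θ=46°:   candidates: C₊=(3.8250,5.7593) cross=39.467; C₋=(2.1709,-1.8410) cross=-39.467
θ=46°:   branch + wants cross > 0 → take C=(3.8250,5.7593) (cross=39.467)
θ=46°: ex = (C−B)/|BC| = (0.4353,0.9003); ey = (-0.9003,0.4353)
θ=46°: P = B + -1.31·ex + 3.01·ey = (-1.1961,2.2887)
θ=78°: B = A + 3.00·(cos78°, sin78°) = (0.6237, 2.9344)
θ=78°: |BD| = 11.7486
θ=78°: circle(B,4.00) ∩ circle(D,10.00): a=2.2994, h=3.2730
θ=78°:   candidates: C₊=(3.6678,5.5294) cross=38.453; C₋=(2.0328,-0.8092) cross=-38.453
θ=78°:   branch + wants cross > 0 → take C=(3.6678,5.5294) (cross=38.453)
θ=78°: ex = (C−B)/|BC| = (0.7610,0.6487); ey = (-0.6487,0.7610)
θ=78°: P = B + -1.31·ex + 3.01·ey = (-2.3259,4.3752)

θ=34°: -0.77 1.30
θ=43°: -1.09 2.05
θ=46°: -1.20 2.29
θ=78°: -2.33 4.38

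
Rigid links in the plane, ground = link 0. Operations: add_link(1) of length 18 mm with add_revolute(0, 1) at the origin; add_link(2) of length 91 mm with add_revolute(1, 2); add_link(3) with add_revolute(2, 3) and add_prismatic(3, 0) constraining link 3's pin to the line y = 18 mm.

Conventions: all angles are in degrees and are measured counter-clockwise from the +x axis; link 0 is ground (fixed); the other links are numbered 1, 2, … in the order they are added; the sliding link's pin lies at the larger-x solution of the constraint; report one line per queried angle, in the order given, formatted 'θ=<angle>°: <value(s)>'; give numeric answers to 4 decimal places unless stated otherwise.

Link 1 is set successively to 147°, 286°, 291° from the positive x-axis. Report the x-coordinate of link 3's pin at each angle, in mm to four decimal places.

geometry: r = 18 mm, L = 91 mm, e = 18 mm
θ=147°: crank pin P = (r cos θ, r sin θ) = (-15.096070, 9.803503)
θ=147°: h = r sin θ − e = 9.803503 − 18 = -8.196497
θ=147°: x = r cos θ + √(L² − h²) = -15.096070 + 90.630113 = 75.534043
θ=286°: crank pin P = (r cos θ, r sin θ) = (4.961472, -17.302711)
θ=286°: h = r sin θ − e = -17.302711 − 18 = -35.302711
θ=286°: x = r cos θ + √(L² − h²) = 4.961472 + 83.873230 = 88.834702
θ=291°: crank pin P = (r cos θ, r sin θ) = (6.450623, -16.804448)
θ=291°: h = r sin θ − e = -16.804448 − 18 = -34.804448
θ=291°: x = r cos θ + √(L² − h²) = 6.450623 + 84.081213 = 90.531836

θ=147°: 75.5340
θ=286°: 88.8347
θ=291°: 90.5318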